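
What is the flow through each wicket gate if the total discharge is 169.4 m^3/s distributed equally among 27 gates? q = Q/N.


q = 169.4 / 27 = 6.2741 m^3/s


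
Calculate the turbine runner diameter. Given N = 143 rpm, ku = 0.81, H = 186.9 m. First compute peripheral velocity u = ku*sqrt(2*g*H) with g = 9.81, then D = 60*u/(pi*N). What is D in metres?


u = 0.81 * sqrt(2*9.81*186.9) = 49.0500 m/s
D = 60 * 49.0500 / (pi * 143) = 6.5510 m


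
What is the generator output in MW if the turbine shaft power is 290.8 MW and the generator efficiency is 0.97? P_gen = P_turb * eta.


P_gen = 290.8 * 0.97 = 282.0760 MW


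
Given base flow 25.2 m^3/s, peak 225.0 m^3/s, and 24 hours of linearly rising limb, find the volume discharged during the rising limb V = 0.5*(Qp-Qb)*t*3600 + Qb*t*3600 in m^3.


V = 0.5*(225.0 - 25.2)*24*3600 + 25.2*24*3600 = 1.0809e+07 m^3


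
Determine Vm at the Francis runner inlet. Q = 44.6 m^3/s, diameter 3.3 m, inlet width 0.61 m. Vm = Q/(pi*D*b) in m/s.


Vm = 44.6 / (pi * 3.3 * 0.61) = 7.0525 m/s


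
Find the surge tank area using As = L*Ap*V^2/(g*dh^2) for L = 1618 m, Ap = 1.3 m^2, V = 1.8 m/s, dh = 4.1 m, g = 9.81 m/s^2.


As = 1618 * 1.3 * 1.8^2 / (9.81 * 4.1^2) = 41.3266 m^2


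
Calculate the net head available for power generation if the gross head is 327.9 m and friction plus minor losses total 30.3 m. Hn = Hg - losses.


Hn = 327.9 - 30.3 = 297.6000 m


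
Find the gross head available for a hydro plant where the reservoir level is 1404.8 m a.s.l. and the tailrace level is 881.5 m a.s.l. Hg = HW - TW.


Hg = 1404.8 - 881.5 = 523.3000 m


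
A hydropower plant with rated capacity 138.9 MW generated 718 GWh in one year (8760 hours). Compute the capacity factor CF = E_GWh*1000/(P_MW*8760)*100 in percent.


CF = 718 * 1000 / (138.9 * 8760) * 100 = 59.0090 %


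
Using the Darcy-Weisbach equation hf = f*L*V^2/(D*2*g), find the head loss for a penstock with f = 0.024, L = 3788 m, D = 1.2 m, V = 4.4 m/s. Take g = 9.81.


hf = 0.024 * 3788 * 4.4^2 / (1.2 * 2 * 9.81) = 74.7560 m


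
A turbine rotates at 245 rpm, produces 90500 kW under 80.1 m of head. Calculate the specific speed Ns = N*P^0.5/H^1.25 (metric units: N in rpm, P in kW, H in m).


Ns = 245 * 90500^0.5 / 80.1^1.25 = 307.5741


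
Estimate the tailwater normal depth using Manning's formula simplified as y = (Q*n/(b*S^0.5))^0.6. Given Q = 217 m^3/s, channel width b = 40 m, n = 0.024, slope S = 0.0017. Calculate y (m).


y = (217 * 0.024 / (40 * 0.0017^0.5))^0.6 = 1.9936 m


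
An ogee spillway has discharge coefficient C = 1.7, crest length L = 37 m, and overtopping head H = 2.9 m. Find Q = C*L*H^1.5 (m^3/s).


Q = 1.7 * 37 * 2.9^1.5 = 310.6330 m^3/s


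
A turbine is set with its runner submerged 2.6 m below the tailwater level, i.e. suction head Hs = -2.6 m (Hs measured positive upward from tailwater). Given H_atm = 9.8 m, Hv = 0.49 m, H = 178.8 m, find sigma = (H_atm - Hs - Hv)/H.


sigma = (9.8 - (-2.6) - 0.49) / 178.8 = 0.0666


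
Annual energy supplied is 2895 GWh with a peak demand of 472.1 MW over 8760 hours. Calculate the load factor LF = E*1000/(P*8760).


LF = 2895 * 1000 / (472.1 * 8760) = 0.7000


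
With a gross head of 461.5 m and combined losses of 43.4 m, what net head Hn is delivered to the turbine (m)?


Hn = 461.5 - 43.4 = 418.1000 m


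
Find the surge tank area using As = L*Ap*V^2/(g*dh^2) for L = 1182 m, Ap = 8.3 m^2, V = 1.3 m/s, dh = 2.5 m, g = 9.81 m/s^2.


As = 1182 * 8.3 * 1.3^2 / (9.81 * 2.5^2) = 270.4165 m^2


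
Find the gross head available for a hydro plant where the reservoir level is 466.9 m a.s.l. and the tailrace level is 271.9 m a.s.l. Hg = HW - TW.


Hg = 466.9 - 271.9 = 195.0000 m


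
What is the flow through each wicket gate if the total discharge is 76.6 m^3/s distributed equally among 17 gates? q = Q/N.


q = 76.6 / 17 = 4.5059 m^3/s


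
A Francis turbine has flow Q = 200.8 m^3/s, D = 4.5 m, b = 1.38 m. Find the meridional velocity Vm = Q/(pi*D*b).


Vm = 200.8 / (pi * 4.5 * 1.38) = 10.2925 m/s


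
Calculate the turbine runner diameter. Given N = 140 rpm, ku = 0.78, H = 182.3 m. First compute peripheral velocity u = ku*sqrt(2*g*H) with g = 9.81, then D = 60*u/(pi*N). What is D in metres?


u = 0.78 * sqrt(2*9.81*182.3) = 46.6485 m/s
D = 60 * 46.6485 / (pi * 140) = 6.3637 m


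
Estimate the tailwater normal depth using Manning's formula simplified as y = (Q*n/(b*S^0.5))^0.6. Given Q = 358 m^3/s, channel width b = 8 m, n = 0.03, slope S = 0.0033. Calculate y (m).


y = (358 * 0.03 / (8 * 0.0033^0.5))^0.6 = 6.6251 m


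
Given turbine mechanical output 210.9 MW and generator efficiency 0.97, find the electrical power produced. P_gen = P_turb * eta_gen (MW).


P_gen = 210.9 * 0.97 = 204.5730 MW


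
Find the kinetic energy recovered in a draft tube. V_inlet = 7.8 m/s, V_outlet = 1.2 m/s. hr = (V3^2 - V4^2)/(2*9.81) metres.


hr = (7.8^2 - 1.2^2) / (2*9.81) = 3.0275 m


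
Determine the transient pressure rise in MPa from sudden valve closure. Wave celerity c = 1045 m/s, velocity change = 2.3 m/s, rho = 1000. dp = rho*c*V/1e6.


dp = 1000 * 1045 * 2.3 / 1e6 = 2.4035 MPa


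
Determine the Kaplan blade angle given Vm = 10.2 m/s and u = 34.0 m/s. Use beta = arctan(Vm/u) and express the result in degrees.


beta = arctan(10.2 / 34.0) = 16.6992 degrees


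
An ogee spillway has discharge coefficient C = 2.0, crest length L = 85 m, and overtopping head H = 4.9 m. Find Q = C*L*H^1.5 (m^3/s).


Q = 2.0 * 85 * 4.9^1.5 = 1843.9241 m^3/s


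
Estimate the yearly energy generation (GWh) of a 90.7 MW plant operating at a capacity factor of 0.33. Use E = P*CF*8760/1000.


E = 90.7 * 0.33 * 8760 / 1000 = 262.1956 GWh


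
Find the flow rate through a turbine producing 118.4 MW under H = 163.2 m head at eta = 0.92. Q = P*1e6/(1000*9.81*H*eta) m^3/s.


Q = 118.4 * 1e6 / (1000 * 9.81 * 163.2 * 0.92) = 80.3849 m^3/s


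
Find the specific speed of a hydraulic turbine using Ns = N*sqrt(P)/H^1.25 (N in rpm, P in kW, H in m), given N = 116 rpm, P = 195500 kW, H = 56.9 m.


Ns = 116 * 195500^0.5 / 56.9^1.25 = 328.2019


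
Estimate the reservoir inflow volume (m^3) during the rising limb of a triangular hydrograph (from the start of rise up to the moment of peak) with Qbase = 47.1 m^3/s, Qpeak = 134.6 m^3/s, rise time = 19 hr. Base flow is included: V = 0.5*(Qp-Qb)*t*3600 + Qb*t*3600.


V = 0.5*(134.6 - 47.1)*19*3600 + 47.1*19*3600 = 6.2141e+06 m^3


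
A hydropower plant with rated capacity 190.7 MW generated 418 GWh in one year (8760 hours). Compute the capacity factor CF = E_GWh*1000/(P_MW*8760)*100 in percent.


CF = 418 * 1000 / (190.7 * 8760) * 100 = 25.0220 %


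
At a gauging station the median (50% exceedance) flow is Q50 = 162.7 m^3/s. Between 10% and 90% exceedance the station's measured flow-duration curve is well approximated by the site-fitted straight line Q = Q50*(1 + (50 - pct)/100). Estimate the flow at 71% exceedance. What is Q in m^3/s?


Q = 162.7 * (1 + (50 - 71)/100) = 128.5330 m^3/s


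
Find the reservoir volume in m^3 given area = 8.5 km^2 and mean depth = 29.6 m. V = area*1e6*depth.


V = 8.5 * 1e6 * 29.6 = 2.5160e+08 m^3


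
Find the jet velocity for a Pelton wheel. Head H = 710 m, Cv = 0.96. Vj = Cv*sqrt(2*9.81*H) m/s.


Vj = 0.96 * sqrt(2*9.81*710) = 113.3052 m/s


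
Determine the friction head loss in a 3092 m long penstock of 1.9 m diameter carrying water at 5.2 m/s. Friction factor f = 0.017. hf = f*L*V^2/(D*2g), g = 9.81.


hf = 0.017 * 3092 * 5.2^2 / (1.9 * 2 * 9.81) = 38.1279 m


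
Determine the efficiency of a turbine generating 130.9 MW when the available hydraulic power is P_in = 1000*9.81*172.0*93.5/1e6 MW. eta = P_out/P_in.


P_in = 1000 * 9.81 * 172.0 * 93.5 / 1e6 = 157.7644 MW
eta = 130.9 / 157.7644 = 0.8297


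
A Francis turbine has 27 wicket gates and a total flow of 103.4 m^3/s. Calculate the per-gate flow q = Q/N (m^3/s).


q = 103.4 / 27 = 3.8296 m^3/s


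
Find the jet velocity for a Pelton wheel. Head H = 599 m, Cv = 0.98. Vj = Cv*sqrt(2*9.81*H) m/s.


Vj = 0.98 * sqrt(2*9.81*599) = 106.2402 m/s


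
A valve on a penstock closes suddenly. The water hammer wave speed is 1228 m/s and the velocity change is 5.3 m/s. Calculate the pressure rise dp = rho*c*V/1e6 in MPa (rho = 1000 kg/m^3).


dp = 1000 * 1228 * 5.3 / 1e6 = 6.5084 MPa


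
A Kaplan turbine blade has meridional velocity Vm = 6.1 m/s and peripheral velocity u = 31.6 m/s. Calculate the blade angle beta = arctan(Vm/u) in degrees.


beta = arctan(6.1 / 31.6) = 10.9259 degrees


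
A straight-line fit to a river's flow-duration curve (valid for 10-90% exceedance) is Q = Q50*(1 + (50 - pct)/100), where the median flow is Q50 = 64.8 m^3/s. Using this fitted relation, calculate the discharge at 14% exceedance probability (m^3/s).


Q = 64.8 * (1 + (50 - 14)/100) = 88.1280 m^3/s


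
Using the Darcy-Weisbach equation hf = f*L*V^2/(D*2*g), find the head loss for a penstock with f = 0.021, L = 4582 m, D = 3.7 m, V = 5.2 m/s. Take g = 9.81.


hf = 0.021 * 4582 * 5.2^2 / (3.7 * 2 * 9.81) = 35.8410 m


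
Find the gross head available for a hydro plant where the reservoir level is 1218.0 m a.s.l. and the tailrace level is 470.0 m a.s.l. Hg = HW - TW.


Hg = 1218.0 - 470.0 = 748.0000 m


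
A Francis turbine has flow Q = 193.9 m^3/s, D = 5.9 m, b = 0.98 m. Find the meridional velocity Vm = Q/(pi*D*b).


Vm = 193.9 / (pi * 5.9 * 0.98) = 10.6746 m/s


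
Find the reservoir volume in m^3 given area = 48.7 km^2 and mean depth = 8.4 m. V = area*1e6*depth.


V = 48.7 * 1e6 * 8.4 = 4.0908e+08 m^3


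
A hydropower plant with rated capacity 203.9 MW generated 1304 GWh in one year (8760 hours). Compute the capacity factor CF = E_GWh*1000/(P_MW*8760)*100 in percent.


CF = 1304 * 1000 / (203.9 * 8760) * 100 = 73.0056 %


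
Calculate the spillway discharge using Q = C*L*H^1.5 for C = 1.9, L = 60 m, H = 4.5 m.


Q = 1.9 * 60 * 4.5^1.5 = 1088.2373 m^3/s


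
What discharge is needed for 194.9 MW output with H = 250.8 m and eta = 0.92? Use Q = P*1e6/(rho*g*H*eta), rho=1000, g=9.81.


Q = 194.9 * 1e6 / (1000 * 9.81 * 250.8 * 0.92) = 86.1048 m^3/s


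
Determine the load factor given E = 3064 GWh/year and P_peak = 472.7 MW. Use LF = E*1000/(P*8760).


LF = 3064 * 1000 / (472.7 * 8760) = 0.7399


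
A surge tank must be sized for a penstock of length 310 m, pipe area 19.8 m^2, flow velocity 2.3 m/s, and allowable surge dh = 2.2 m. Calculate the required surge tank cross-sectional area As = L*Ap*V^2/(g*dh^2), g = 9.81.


As = 310 * 19.8 * 2.3^2 / (9.81 * 2.2^2) = 683.8616 m^2


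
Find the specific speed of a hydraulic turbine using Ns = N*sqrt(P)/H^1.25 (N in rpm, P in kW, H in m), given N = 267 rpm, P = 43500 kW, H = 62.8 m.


Ns = 267 * 43500^0.5 / 62.8^1.25 = 314.9969


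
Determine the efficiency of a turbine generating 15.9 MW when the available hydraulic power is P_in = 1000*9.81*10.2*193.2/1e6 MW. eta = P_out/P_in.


P_in = 1000 * 9.81 * 10.2 * 193.2 / 1e6 = 19.3320 MW
eta = 15.9 / 19.3320 = 0.8225


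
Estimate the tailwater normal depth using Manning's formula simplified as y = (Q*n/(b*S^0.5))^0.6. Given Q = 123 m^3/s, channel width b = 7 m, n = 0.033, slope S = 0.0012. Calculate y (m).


y = (123 * 0.033 / (7 * 0.0012^0.5))^0.6 = 5.4230 m


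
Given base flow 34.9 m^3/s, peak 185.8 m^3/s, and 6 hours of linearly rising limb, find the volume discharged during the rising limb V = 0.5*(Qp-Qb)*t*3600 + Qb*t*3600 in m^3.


V = 0.5*(185.8 - 34.9)*6*3600 + 34.9*6*3600 = 2.3836e+06 m^3


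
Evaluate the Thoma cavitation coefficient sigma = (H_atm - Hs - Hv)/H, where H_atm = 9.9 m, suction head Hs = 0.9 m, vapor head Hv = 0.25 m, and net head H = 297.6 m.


sigma = (9.9 - 0.9 - 0.25) / 297.6 = 0.0294


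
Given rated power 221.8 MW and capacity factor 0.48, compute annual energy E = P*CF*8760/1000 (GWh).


E = 221.8 * 0.48 * 8760 / 1000 = 932.6246 GWh


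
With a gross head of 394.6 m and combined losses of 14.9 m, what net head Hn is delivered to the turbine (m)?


Hn = 394.6 - 14.9 = 379.7000 m


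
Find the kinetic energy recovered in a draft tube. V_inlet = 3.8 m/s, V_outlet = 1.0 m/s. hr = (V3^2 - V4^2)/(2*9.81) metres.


hr = (3.8^2 - 1.0^2) / (2*9.81) = 0.6850 m


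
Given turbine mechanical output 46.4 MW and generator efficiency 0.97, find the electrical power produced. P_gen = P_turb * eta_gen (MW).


P_gen = 46.4 * 0.97 = 45.0080 MW


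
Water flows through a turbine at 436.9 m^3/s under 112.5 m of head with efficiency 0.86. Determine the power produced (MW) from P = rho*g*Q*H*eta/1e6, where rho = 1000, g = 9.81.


P = 1000 * 9.81 * 436.9 * 112.5 * 0.86 / 1e6 = 414.6694 MW


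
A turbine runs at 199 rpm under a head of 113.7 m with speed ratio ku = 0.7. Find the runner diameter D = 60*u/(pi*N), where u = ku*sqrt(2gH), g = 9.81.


u = 0.7 * sqrt(2*9.81*113.7) = 33.0619 m/s
D = 60 * 33.0619 / (pi * 199) = 3.1730 m


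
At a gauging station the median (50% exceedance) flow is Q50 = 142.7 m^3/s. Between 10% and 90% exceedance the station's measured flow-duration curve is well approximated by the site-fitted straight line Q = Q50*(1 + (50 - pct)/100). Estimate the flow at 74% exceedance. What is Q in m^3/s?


Q = 142.7 * (1 + (50 - 74)/100) = 108.4520 m^3/s


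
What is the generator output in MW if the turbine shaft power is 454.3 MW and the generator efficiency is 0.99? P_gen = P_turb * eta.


P_gen = 454.3 * 0.99 = 449.7570 MW


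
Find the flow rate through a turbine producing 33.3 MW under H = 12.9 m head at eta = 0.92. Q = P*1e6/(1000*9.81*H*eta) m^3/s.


Q = 33.3 * 1e6 / (1000 * 9.81 * 12.9 * 0.92) = 286.0208 m^3/s


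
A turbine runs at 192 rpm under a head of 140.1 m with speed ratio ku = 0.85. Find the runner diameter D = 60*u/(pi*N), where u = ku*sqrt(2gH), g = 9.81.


u = 0.85 * sqrt(2*9.81*140.1) = 44.5643 m/s
D = 60 * 44.5643 / (pi * 192) = 4.4329 m


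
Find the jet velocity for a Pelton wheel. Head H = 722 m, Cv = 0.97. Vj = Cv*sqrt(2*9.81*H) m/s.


Vj = 0.97 * sqrt(2*9.81*722) = 115.4489 m/s


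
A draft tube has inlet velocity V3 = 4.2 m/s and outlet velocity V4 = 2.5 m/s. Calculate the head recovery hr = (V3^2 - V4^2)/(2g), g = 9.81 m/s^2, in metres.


hr = (4.2^2 - 2.5^2) / (2*9.81) = 0.5805 m


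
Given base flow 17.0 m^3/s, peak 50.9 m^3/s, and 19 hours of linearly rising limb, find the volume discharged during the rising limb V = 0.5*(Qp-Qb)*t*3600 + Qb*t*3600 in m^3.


V = 0.5*(50.9 - 17.0)*19*3600 + 17.0*19*3600 = 2.3222e+06 m^3


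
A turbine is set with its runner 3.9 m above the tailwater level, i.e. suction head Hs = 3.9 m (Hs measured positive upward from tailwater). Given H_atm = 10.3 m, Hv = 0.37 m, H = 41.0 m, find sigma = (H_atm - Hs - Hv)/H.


sigma = (10.3 - 3.9 - 0.37) / 41.0 = 0.1471


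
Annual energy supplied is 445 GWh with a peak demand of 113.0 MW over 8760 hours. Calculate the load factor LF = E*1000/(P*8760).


LF = 445 * 1000 / (113.0 * 8760) = 0.4495


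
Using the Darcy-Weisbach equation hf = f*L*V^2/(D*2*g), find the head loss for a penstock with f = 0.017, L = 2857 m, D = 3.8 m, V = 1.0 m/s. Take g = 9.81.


hf = 0.017 * 2857 * 1.0^2 / (3.8 * 2 * 9.81) = 0.6514 m


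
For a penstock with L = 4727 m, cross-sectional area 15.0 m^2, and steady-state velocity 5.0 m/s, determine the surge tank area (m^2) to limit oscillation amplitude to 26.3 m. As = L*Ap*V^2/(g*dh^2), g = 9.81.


As = 4727 * 15.0 * 5.0^2 / (9.81 * 26.3^2) = 261.2380 m^2


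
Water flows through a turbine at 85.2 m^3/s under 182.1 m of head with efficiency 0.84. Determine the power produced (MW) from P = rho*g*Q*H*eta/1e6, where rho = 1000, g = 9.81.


P = 1000 * 9.81 * 85.2 * 182.1 * 0.84 / 1e6 = 127.8491 MW


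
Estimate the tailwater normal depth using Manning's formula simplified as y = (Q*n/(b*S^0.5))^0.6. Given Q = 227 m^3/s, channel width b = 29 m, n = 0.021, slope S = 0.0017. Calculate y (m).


y = (227 * 0.021 / (29 * 0.0017^0.5))^0.6 = 2.2928 m


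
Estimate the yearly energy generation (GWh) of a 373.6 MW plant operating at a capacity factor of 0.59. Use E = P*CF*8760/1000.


E = 373.6 * 0.59 * 8760 / 1000 = 1930.9142 GWh


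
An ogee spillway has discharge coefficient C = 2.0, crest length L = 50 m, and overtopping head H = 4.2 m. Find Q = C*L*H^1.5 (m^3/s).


Q = 2.0 * 50 * 4.2^1.5 = 860.7439 m^3/s


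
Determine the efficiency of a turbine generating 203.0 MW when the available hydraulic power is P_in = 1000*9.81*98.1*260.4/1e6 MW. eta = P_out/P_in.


P_in = 1000 * 9.81 * 98.1 * 260.4 / 1e6 = 250.5988 MW
eta = 203.0 / 250.5988 = 0.8101


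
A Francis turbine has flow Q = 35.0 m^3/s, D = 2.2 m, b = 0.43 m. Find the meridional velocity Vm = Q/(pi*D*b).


Vm = 35.0 / (pi * 2.2 * 0.43) = 11.7768 m/s


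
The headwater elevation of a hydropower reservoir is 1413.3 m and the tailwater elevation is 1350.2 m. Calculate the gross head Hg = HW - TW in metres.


Hg = 1413.3 - 1350.2 = 63.1000 m


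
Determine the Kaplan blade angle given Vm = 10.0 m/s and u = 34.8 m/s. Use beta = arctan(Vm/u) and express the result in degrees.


beta = arctan(10.0 / 34.8) = 16.0323 degrees


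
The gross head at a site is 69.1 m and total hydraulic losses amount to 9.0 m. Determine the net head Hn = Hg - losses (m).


Hn = 69.1 - 9.0 = 60.1000 m


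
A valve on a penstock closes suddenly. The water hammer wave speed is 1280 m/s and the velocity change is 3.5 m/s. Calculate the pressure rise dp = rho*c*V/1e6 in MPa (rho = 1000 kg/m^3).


dp = 1000 * 1280 * 3.5 / 1e6 = 4.4800 MPa


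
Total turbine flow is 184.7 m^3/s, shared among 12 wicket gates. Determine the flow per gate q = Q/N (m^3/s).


q = 184.7 / 12 = 15.3917 m^3/s


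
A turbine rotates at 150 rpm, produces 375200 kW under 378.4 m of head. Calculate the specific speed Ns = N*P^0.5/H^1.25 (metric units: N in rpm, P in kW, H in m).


Ns = 150 * 375200^0.5 / 378.4^1.25 = 55.0534


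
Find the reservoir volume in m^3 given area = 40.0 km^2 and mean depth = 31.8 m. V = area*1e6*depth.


V = 40.0 * 1e6 * 31.8 = 1.2720e+09 m^3


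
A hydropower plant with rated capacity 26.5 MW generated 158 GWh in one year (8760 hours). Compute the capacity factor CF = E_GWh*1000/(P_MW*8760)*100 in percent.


CF = 158 * 1000 / (26.5 * 8760) * 100 = 68.0624 %


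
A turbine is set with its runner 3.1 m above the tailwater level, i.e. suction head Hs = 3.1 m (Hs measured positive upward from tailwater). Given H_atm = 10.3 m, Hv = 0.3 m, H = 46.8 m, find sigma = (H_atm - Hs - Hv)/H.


sigma = (10.3 - 3.1 - 0.3) / 46.8 = 0.1474


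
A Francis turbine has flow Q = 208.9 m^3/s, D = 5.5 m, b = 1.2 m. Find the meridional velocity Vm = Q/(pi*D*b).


Vm = 208.9 / (pi * 5.5 * 1.2) = 10.0750 m/s


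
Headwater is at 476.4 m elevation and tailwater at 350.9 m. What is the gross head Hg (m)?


Hg = 476.4 - 350.9 = 125.5000 m


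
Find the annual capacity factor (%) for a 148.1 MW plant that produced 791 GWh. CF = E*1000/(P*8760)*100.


CF = 791 * 1000 / (148.1 * 8760) * 100 = 60.9702 %


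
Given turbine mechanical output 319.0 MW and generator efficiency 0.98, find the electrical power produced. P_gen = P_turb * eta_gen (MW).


P_gen = 319.0 * 0.98 = 312.6200 MW


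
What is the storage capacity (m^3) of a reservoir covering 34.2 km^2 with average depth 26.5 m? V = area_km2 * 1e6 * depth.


V = 34.2 * 1e6 * 26.5 = 9.0630e+08 m^3


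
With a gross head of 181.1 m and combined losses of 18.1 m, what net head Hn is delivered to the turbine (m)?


Hn = 181.1 - 18.1 = 163.0000 m


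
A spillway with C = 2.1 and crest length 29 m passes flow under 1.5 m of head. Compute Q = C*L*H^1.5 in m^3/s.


Q = 2.1 * 29 * 1.5^1.5 = 111.8804 m^3/s


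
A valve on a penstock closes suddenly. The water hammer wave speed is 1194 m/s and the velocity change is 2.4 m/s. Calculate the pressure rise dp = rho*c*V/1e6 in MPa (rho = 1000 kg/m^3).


dp = 1000 * 1194 * 2.4 / 1e6 = 2.8656 MPa


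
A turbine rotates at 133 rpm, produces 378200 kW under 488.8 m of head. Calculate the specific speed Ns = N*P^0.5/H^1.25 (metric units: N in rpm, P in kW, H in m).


Ns = 133 * 378200^0.5 / 488.8^1.25 = 35.5876


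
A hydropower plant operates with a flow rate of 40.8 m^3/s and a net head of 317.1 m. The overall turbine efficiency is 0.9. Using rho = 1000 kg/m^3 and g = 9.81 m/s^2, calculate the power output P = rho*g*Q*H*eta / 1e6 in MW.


P = 1000 * 9.81 * 40.8 * 317.1 * 0.9 / 1e6 = 114.2268 MW


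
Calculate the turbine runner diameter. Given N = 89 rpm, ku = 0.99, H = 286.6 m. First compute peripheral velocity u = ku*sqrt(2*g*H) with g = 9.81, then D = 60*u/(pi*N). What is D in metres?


u = 0.99 * sqrt(2*9.81*286.6) = 74.2374 m/s
D = 60 * 74.2374 / (pi * 89) = 15.9307 m


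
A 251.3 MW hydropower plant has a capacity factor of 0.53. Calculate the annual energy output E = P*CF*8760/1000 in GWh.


E = 251.3 * 0.53 * 8760 / 1000 = 1166.7356 GWh


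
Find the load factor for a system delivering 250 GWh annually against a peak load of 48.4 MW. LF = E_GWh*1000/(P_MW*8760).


LF = 250 * 1000 / (48.4 * 8760) = 0.5896


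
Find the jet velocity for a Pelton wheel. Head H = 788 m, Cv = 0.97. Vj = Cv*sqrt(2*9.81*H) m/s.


Vj = 0.97 * sqrt(2*9.81*788) = 120.6103 m/s


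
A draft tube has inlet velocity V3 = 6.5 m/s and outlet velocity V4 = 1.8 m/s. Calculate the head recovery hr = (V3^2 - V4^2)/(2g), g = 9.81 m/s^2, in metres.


hr = (6.5^2 - 1.8^2) / (2*9.81) = 1.9883 m


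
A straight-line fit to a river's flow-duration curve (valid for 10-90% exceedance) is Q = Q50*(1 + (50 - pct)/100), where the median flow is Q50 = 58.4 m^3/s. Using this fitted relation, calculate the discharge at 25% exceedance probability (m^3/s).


Q = 58.4 * (1 + (50 - 25)/100) = 73.0000 m^3/s


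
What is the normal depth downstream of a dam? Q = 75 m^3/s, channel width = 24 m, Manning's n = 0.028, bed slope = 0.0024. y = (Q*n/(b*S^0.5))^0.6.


y = (75 * 0.028 / (24 * 0.0024^0.5))^0.6 = 1.4163 m


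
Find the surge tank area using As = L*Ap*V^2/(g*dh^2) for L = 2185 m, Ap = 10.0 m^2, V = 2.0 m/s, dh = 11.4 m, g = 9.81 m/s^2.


As = 2185 * 10.0 * 2.0^2 / (9.81 * 11.4^2) = 68.5540 m^2


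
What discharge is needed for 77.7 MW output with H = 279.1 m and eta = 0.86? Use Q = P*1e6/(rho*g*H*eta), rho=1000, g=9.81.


Q = 77.7 * 1e6 / (1000 * 9.81 * 279.1 * 0.86) = 32.9985 m^3/s


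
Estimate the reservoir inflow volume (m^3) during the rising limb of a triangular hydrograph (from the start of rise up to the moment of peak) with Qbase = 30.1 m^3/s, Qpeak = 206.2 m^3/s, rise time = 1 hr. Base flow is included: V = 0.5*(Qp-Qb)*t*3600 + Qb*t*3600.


V = 0.5*(206.2 - 30.1)*1*3600 + 30.1*1*3600 = 425340.0000 m^3


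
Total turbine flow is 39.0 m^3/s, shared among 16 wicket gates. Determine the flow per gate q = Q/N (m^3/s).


q = 39.0 / 16 = 2.4375 m^3/s


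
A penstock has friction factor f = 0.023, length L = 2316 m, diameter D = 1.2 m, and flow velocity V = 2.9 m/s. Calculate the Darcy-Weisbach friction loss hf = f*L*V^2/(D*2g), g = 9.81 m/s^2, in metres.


hf = 0.023 * 2316 * 2.9^2 / (1.2 * 2 * 9.81) = 19.0275 m


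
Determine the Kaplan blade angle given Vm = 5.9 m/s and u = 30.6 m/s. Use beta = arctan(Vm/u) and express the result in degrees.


beta = arctan(5.9 / 30.6) = 10.9133 degrees


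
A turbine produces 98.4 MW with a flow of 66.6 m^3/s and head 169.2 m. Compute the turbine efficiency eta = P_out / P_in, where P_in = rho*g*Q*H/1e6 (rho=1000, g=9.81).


P_in = 1000 * 9.81 * 66.6 * 169.2 / 1e6 = 110.5461 MW
eta = 98.4 / 110.5461 = 0.8901


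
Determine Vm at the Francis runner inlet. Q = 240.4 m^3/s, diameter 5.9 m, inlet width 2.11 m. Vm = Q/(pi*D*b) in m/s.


Vm = 240.4 / (pi * 5.9 * 2.11) = 6.1468 m/s


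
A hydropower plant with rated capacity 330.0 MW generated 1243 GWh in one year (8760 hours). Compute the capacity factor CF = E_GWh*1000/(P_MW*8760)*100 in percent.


CF = 1243 * 1000 / (330.0 * 8760) * 100 = 42.9985 %


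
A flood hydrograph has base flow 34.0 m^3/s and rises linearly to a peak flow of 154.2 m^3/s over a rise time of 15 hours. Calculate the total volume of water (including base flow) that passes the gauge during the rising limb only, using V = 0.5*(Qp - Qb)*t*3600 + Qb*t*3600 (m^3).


V = 0.5*(154.2 - 34.0)*15*3600 + 34.0*15*3600 = 5.0814e+06 m^3


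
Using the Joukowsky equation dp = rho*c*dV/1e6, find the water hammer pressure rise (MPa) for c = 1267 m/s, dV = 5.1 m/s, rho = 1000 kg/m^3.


dp = 1000 * 1267 * 5.1 / 1e6 = 6.4617 MPa


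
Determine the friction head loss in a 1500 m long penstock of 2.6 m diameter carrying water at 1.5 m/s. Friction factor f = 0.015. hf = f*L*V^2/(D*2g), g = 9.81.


hf = 0.015 * 1500 * 1.5^2 / (2.6 * 2 * 9.81) = 0.9924 m


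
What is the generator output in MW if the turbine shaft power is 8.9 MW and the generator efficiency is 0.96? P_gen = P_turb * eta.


P_gen = 8.9 * 0.96 = 8.5440 MW


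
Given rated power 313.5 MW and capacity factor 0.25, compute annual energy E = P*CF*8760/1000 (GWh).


E = 313.5 * 0.25 * 8760 / 1000 = 686.5650 GWh


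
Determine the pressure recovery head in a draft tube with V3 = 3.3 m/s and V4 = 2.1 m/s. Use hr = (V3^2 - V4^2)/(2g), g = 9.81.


hr = (3.3^2 - 2.1^2) / (2*9.81) = 0.3303 m


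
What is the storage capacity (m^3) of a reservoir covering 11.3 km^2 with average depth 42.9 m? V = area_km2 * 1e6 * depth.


V = 11.3 * 1e6 * 42.9 = 4.8477e+08 m^3


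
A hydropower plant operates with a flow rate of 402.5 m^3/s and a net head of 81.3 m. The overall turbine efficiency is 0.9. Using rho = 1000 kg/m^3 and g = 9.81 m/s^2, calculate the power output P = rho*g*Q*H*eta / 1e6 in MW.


P = 1000 * 9.81 * 402.5 * 81.3 * 0.9 / 1e6 = 288.9136 MW


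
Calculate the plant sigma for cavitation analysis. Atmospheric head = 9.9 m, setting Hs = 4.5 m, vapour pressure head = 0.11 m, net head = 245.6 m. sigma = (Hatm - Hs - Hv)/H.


sigma = (9.9 - 4.5 - 0.11) / 245.6 = 0.0215


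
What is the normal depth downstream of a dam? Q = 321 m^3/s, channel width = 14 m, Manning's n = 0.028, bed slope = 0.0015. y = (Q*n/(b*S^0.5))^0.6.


y = (321 * 0.028 / (14 * 0.0015^0.5))^0.6 = 5.3913 m


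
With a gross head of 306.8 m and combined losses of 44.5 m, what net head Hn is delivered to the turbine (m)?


Hn = 306.8 - 44.5 = 262.3000 m


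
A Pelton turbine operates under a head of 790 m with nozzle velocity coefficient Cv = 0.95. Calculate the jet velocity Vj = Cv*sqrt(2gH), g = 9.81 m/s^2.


Vj = 0.95 * sqrt(2*9.81*790) = 118.2733 m/s


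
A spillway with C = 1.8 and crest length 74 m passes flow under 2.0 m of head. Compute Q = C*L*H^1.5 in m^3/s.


Q = 1.8 * 74 * 2.0^1.5 = 376.7465 m^3/s


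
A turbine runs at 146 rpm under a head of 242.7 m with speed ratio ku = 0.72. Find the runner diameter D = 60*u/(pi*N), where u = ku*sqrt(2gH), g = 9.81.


u = 0.72 * sqrt(2*9.81*242.7) = 49.6840 m/s
D = 60 * 49.6840 / (pi * 146) = 6.4993 m


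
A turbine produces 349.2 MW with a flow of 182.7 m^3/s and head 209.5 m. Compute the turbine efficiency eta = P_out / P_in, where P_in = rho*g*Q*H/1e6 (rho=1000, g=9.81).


P_in = 1000 * 9.81 * 182.7 * 209.5 / 1e6 = 375.4841 MW
eta = 349.2 / 375.4841 = 0.9300


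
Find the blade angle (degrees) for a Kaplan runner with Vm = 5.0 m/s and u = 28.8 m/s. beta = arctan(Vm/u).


beta = arctan(5.0 / 28.8) = 9.8490 degrees


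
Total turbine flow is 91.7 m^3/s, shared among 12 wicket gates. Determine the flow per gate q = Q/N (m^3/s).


q = 91.7 / 12 = 7.6417 m^3/s


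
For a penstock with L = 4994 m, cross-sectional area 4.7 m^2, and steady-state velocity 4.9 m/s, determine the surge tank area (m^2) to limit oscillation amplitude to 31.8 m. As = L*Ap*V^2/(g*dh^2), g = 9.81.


As = 4994 * 4.7 * 4.9^2 / (9.81 * 31.8^2) = 56.8088 m^2


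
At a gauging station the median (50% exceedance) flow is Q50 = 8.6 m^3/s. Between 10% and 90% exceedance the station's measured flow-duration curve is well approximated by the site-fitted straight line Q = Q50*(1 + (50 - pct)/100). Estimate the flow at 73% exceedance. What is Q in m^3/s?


Q = 8.6 * (1 + (50 - 73)/100) = 6.6220 m^3/s


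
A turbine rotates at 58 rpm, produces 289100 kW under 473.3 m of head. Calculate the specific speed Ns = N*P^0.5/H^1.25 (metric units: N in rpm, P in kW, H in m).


Ns = 58 * 289100^0.5 / 473.3^1.25 = 14.1264


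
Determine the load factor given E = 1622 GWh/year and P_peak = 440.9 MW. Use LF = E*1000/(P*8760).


LF = 1622 * 1000 / (440.9 * 8760) = 0.4200


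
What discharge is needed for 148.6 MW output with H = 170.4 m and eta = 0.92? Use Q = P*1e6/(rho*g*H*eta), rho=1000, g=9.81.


Q = 148.6 * 1e6 / (1000 * 9.81 * 170.4 * 0.92) = 96.6256 m^3/s


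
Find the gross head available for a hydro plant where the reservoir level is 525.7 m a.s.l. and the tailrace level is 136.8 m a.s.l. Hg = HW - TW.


Hg = 525.7 - 136.8 = 388.9000 m


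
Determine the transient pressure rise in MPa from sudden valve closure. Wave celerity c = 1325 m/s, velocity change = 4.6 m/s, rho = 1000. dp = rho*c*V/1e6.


dp = 1000 * 1325 * 4.6 / 1e6 = 6.0950 MPa


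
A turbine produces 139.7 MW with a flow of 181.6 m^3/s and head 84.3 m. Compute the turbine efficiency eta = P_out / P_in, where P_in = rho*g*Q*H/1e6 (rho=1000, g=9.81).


P_in = 1000 * 9.81 * 181.6 * 84.3 / 1e6 = 150.1801 MW
eta = 139.7 / 150.1801 = 0.9302


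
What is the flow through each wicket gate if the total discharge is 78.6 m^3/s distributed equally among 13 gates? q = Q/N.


q = 78.6 / 13 = 6.0462 m^3/s


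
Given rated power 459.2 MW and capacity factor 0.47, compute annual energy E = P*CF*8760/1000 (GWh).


E = 459.2 * 0.47 * 8760 / 1000 = 1890.6182 GWh


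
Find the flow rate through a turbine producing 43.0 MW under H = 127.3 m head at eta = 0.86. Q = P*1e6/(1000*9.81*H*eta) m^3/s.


Q = 43.0 * 1e6 / (1000 * 9.81 * 127.3 * 0.86) = 40.0380 m^3/s


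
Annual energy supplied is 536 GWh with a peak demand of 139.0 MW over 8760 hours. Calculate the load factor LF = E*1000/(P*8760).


LF = 536 * 1000 / (139.0 * 8760) = 0.4402


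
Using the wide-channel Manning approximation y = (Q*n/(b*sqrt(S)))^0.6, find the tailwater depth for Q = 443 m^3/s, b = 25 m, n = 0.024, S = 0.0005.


y = (443 * 0.024 / (25 * 0.0005^0.5))^0.6 = 5.8548 m


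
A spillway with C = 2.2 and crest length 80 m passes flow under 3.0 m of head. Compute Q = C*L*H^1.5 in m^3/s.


Q = 2.2 * 80 * 3.0^1.5 = 914.5228 m^3/s


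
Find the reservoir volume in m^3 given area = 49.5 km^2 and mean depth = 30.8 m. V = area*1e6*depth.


V = 49.5 * 1e6 * 30.8 = 1.5246e+09 m^3


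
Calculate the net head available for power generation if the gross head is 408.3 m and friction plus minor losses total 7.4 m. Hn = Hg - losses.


Hn = 408.3 - 7.4 = 400.9000 m


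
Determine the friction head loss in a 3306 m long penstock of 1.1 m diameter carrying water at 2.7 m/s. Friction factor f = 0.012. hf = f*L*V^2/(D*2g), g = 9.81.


hf = 0.012 * 3306 * 2.7^2 / (1.1 * 2 * 9.81) = 13.4005 m


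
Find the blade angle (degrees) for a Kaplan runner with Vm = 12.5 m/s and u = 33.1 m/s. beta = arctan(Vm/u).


beta = arctan(12.5 / 33.1) = 20.6887 degrees


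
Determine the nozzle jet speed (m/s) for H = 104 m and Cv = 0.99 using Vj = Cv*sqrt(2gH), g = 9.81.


Vj = 0.99 * sqrt(2*9.81*104) = 44.7200 m/s


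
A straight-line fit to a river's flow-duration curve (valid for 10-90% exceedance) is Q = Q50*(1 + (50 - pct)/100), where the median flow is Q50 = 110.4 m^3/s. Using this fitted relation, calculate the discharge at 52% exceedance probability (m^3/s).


Q = 110.4 * (1 + (50 - 52)/100) = 108.1920 m^3/s


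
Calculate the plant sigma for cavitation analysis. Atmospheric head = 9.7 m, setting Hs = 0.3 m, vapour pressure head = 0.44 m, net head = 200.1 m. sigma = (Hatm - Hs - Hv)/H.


sigma = (9.7 - 0.3 - 0.44) / 200.1 = 0.0448


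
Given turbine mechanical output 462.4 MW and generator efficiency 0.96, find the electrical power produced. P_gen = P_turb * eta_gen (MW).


P_gen = 462.4 * 0.96 = 443.9040 MW


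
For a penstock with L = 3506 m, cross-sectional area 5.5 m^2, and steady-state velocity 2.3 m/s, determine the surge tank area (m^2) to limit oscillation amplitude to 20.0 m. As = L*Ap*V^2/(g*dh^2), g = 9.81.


As = 3506 * 5.5 * 2.3^2 / (9.81 * 20.0^2) = 25.9957 m^2


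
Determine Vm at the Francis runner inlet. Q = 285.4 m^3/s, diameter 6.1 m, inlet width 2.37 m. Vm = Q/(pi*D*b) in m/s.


Vm = 285.4 / (pi * 6.1 * 2.37) = 6.2839 m/s


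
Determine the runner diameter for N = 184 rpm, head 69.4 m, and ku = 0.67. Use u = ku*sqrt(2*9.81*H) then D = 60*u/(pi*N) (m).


u = 0.67 * sqrt(2*9.81*69.4) = 24.7232 m/s
D = 60 * 24.7232 / (pi * 184) = 2.5662 m


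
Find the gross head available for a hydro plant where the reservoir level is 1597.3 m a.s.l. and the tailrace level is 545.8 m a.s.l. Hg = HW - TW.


Hg = 1597.3 - 545.8 = 1051.5000 m


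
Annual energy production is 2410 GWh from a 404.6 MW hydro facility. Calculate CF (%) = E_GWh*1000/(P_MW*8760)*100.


CF = 2410 * 1000 / (404.6 * 8760) * 100 = 67.9966 %


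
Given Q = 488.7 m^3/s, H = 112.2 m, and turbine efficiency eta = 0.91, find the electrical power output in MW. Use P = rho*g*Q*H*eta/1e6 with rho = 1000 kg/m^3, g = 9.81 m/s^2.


P = 1000 * 9.81 * 488.7 * 112.2 * 0.91 / 1e6 = 489.4920 MW


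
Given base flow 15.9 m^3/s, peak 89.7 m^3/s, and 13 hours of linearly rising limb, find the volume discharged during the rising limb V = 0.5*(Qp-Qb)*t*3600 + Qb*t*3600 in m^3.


V = 0.5*(89.7 - 15.9)*13*3600 + 15.9*13*3600 = 2.4710e+06 m^3


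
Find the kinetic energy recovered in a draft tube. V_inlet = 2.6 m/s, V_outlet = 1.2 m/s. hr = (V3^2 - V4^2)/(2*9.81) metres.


hr = (2.6^2 - 1.2^2) / (2*9.81) = 0.2712 m


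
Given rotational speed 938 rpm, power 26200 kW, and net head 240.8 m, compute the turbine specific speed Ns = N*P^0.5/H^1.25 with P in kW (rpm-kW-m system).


Ns = 938 * 26200^0.5 / 240.8^1.25 = 160.0600


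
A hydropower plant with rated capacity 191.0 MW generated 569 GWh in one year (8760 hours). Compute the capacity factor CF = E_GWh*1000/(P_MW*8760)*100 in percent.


CF = 569 * 1000 / (191.0 * 8760) * 100 = 34.0075 %


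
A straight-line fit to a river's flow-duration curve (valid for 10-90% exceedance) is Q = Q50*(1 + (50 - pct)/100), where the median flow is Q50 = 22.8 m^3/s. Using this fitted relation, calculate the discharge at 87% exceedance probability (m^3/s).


Q = 22.8 * (1 + (50 - 87)/100) = 14.3640 m^3/s


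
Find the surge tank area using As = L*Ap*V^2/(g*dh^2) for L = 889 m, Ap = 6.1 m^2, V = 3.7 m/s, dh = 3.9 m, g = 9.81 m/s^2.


As = 889 * 6.1 * 3.7^2 / (9.81 * 3.9^2) = 497.5501 m^2


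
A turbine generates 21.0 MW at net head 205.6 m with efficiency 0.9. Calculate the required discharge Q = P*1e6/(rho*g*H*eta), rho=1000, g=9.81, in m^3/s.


Q = 21.0 * 1e6 / (1000 * 9.81 * 205.6 * 0.9) = 11.5687 m^3/s


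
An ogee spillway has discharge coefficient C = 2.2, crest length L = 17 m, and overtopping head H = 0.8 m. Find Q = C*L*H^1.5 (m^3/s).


Q = 2.2 * 17 * 0.8^1.5 = 26.7613 m^3/s


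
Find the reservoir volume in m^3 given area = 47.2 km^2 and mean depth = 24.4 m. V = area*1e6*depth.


V = 47.2 * 1e6 * 24.4 = 1.1517e+09 m^3


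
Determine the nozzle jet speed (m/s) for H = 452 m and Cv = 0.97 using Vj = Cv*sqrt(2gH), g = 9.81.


Vj = 0.97 * sqrt(2*9.81*452) = 91.3462 m/s


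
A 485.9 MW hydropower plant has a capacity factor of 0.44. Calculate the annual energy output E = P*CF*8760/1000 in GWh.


E = 485.9 * 0.44 * 8760 / 1000 = 1872.8530 GWh


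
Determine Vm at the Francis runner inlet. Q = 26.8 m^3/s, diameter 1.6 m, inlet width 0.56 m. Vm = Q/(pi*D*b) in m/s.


Vm = 26.8 / (pi * 1.6 * 0.56) = 9.5209 m/s


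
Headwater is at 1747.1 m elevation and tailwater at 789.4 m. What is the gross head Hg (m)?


Hg = 1747.1 - 789.4 = 957.7000 m


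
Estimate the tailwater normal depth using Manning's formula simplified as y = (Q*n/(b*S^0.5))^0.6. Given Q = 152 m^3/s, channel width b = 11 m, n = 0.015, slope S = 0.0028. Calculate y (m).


y = (152 * 0.015 / (11 * 0.0028^0.5))^0.6 = 2.2687 m


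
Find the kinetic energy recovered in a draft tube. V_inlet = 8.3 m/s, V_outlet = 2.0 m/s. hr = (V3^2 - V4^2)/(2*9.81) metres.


hr = (8.3^2 - 2.0^2) / (2*9.81) = 3.3073 m


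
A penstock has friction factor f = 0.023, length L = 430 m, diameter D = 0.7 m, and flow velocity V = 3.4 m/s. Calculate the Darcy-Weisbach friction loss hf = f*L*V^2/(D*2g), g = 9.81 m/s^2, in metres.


hf = 0.023 * 430 * 3.4^2 / (0.7 * 2 * 9.81) = 8.3245 m


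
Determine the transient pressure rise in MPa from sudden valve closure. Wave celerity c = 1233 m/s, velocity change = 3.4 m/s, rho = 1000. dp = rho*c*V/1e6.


dp = 1000 * 1233 * 3.4 / 1e6 = 4.1922 MPa


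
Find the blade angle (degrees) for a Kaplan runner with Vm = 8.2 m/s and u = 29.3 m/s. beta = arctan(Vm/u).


beta = arctan(8.2 / 29.3) = 15.6350 degrees


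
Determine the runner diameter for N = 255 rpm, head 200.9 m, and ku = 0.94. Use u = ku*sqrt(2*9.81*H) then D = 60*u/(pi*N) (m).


u = 0.94 * sqrt(2*9.81*200.9) = 59.0157 m/s
D = 60 * 59.0157 / (pi * 255) = 4.4201 m


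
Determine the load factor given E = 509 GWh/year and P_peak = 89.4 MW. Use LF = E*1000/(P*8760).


LF = 509 * 1000 / (89.4 * 8760) = 0.6499


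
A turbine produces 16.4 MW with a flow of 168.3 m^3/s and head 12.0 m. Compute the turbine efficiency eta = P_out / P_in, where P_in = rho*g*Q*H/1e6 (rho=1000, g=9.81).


P_in = 1000 * 9.81 * 168.3 * 12.0 / 1e6 = 19.8123 MW
eta = 16.4 / 19.8123 = 0.8278


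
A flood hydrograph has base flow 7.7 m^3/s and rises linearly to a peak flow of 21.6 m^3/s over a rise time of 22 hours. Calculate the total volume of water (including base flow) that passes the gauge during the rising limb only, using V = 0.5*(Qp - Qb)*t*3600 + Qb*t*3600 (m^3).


V = 0.5*(21.6 - 7.7)*22*3600 + 7.7*22*3600 = 1.1603e+06 m^3


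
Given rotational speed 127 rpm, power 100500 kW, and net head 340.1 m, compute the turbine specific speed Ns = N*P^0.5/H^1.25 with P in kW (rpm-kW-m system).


Ns = 127 * 100500^0.5 / 340.1^1.25 = 27.5663


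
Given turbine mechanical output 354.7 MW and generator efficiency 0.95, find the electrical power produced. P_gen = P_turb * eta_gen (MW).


P_gen = 354.7 * 0.95 = 336.9650 MW


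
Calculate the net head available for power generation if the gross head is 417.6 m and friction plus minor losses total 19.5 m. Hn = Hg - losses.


Hn = 417.6 - 19.5 = 398.1000 m


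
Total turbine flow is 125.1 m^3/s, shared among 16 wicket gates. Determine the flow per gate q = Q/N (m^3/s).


q = 125.1 / 16 = 7.8187 m^3/s


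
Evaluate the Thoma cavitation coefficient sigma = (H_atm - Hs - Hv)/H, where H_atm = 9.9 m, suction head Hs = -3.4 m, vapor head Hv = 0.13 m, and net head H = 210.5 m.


sigma = (9.9 - (-3.4) - 0.13) / 210.5 = 0.0626


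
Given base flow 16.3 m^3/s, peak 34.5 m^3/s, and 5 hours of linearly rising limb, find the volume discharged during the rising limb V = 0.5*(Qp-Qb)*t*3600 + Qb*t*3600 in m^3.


V = 0.5*(34.5 - 16.3)*5*3600 + 16.3*5*3600 = 457200.0000 m^3
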